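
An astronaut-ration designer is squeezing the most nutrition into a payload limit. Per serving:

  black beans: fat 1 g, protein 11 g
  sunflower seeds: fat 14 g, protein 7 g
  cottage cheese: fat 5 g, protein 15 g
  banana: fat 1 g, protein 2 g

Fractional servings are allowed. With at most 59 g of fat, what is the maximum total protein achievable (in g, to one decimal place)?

649.0 g

Protein per g fat: black beans 11, cottage cheese 3, banana 2, sunflower seeds 0.5.
With no serving limits, spend the whole fat allowance on black beans: 59 g / 1 g × 11 g = 649.0 g.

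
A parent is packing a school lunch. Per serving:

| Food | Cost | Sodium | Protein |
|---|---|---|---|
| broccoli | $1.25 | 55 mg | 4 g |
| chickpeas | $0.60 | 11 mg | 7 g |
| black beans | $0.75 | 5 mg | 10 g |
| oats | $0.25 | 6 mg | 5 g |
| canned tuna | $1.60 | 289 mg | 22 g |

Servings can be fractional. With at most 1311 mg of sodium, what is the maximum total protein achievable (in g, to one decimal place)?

2622.0 g

Protein per mg sodium: black beans 2, oats 0.8333, chickpeas 0.6364, canned tuna 0.07612, broccoli 0.07273.
With no serving limits, spend the whole sodium allowance on black beans: 1311 mg / 5 mg × 10 g = 2622.0 g.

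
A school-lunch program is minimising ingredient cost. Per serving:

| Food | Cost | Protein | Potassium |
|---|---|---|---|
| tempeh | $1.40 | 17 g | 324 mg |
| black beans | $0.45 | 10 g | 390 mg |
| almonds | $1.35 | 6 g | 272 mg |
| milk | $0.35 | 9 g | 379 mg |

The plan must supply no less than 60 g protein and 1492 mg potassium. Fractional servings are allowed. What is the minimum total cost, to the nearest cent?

$2.33

tempeh only: max(60/17, 1492/324) = 4.605 servings → $6.45.
black beans only: max(60/10, 1492/390) = 6 servings → $2.70.
almonds only: max(60/6, 1492/272) = 10 servings → $13.50.
milk only: max(60/9, 1492/379) = 6.667 servings → $2.33.
tempeh + black beans with both tight: 2.501 servings and 1.747 servings → $4.29.
tempeh + almonds with both tight: 2.749 servings and 2.21 servings → $6.83.
tempeh + milk with both tight: 2.64 servings and 1.68 servings → $4.28.
black beans + almonds: intersection lies outside the first quadrant.
black beans + milk: intersection lies outside the first quadrant.
almonds + milk: the both-tight solution has a negative serving — not a feasible corner.
So the least-cost plan costs $2.33.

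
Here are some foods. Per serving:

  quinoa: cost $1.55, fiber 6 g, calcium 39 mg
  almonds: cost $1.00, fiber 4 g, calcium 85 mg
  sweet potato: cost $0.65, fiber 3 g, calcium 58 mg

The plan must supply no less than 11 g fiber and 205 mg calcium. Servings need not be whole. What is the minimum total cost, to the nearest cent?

$2.38

For a min-cost LP with two ≥-constraints, a basic feasible solution has at most two positive variables.
quinoa only: max(11/6, 205/39) = 5.256 servings → $8.15.
almonds only: max(11/4, 205/85) = 2.75 servings → $2.75.
sweet potato only: max(11/3, 205/58) = 3.667 servings → $2.38.
quinoa + almonds with both tight: 0.3249 servings and 2.263 servings → $2.77.
quinoa + sweet potato with both tight: 0.09957 servings and 3.468 servings → $2.41.
almonds + sweet potato with both targets exact would need a negative amount; discard.
So the least-cost plan costs $2.38.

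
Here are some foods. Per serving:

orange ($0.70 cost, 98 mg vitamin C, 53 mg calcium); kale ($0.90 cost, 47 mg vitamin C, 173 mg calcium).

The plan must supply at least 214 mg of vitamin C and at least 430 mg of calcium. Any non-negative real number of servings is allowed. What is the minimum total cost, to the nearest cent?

$2.73

With two linear requirements the optimum uses one or two foods; enumerate the corners.
orange only: max(214/98, 430/53) = 8.113 servings → $5.68.
kale only: max(214/47, 430/173) = 4.553 servings → $4.10.
orange + kale with both tight: 1.162 servings and 2.129 servings → $2.73.
So the least-cost plan costs $2.73.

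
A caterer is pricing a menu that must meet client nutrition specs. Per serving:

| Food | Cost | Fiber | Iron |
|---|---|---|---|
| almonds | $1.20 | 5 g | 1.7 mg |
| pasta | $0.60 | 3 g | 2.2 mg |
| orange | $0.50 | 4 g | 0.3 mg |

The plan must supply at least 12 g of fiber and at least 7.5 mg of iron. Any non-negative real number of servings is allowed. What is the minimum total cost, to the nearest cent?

$2.25

Two binding constraints pin down two serving amounts, so the optimal mix uses at most two foods. The candidates are each food alone (scaled to the tighter of fiber/iron) and each pair with both constraints tight.
almonds only: max(12/5, 7.5/1.7) = 4.412 servings → $5.29.
pasta only: max(12/3, 7.5/2.2) = 4 servings → $2.40.
orange only: max(12/4, 7.5/0.3) = 25 servings → $12.50.
almonds + pasta with both tight: 0.661 servings and 2.898 servings → $2.53.
almonds + orange with both targets exact would need a negative amount; discard.
pasta + orange with both tight: 3.342 servings and 0.4937 servings → $2.25.
Cheapest feasible corner: $2.25.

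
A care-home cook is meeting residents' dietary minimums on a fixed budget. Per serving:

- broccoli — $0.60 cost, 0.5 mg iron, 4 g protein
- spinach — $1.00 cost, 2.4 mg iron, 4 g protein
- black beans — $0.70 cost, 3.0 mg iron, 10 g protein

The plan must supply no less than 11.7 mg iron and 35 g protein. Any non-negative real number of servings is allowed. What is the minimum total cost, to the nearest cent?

$2.73

This is a tiny linear program; its minimum lies at a vertex of the feasible set. List the vertices and price them.
broccoli only: max(11.7/0.5, 35/4) = 23.4 servings → $14.04.
spinach only: max(11.7/2.4, 35/4) = 8.75 servings → $8.75.
black beans only: max(11.7/3.0, 35/10) = 3.9 servings → $2.73.
broccoli + spinach with both tight: 4.895 servings and 3.855 servings → $6.79.
broccoli + black beans with both targets exact would need a negative amount; discard.
spinach + black beans with both tight: 1 serving and 3.1 servings → $3.17.
Cheapest feasible corner: $2.73.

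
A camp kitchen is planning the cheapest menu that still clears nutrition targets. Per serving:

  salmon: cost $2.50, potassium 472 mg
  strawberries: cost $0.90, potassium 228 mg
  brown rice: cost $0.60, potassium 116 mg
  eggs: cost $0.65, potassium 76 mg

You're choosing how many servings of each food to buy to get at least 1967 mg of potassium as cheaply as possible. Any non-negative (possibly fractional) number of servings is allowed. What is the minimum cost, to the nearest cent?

Cost per mg of potassium: strawberries $0.0039, brown rice $0.0052, salmon $0.0053, eggs $0.0086.
With no serving limits, use only strawberries: 1967 mg / 228 mg = 8.627 servings × $0.90 = $7.76.

$7.76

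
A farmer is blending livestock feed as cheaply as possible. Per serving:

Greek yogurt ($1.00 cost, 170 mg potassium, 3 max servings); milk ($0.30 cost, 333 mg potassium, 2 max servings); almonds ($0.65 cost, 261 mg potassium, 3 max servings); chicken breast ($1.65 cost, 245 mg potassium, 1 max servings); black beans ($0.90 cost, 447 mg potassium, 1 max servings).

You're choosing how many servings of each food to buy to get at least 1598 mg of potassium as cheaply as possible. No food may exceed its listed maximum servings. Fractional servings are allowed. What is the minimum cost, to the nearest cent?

$2.71

Cost per mg of potassium: milk $0.0009, black beans $0.0020, almonds $0.0025, Greek yogurt $0.0059, chicken breast $0.0067.
Take 2 servings of milk: +666.0 mg potassium for $0.60 (total $0.60, still need 932.0 mg).
Take 1 serving of black beans: +447.0 mg potassium for $0.90 (total $1.50, still need 485.0 mg).
Take 1.858 servings of almonds: +485.0 mg potassium for $1.21 (total $2.71, still need 0.0 mg).
Greedy by cheapest-per-mg is optimal for a single linear constraint, so the minimum cost is $2.71.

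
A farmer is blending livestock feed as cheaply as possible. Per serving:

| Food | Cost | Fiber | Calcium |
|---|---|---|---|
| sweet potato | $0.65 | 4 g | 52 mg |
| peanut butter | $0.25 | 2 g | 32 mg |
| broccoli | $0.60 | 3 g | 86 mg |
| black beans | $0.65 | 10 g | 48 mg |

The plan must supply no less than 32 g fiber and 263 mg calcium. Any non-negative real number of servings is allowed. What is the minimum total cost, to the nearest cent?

The cheapest plan sits at a corner of the feasible region — with two constraints it uses at most two foods.
sweet potato only: max(32/4, 263/52) = 8 servings → $5.20.
peanut butter only: max(32/2, 263/32) = 16 servings → $4.00.
broccoli only: max(32/3, 263/86) = 10.67 servings → $6.40.
black beans only: max(32/10, 263/48) = 5.479 servings → $3.56.
sweet potato + peanut butter: the both-tight solution has a negative serving — not a feasible corner.
sweet potato + broccoli: intersection lies outside the first quadrant.
sweet potato + black beans with both tight: 3.335 servings and 1.866 servings → $3.38.
peanut butter + broccoli: the both-tight solution has a negative serving — not a feasible corner.
peanut butter + black beans with both tight: 4.884 servings and 2.223 servings → $2.67.
broccoli + black beans with both tight: 1.528 servings and 2.742 servings → $2.70.
Cheapest feasible corner: $2.67.

$2.67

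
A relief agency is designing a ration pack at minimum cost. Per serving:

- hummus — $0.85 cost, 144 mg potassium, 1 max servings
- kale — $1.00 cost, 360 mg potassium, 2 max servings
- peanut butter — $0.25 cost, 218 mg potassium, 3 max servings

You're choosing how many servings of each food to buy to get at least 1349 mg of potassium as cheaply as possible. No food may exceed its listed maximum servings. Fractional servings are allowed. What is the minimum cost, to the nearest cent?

$2.68

Cost per mg of potassium: peanut butter $0.0011, kale $0.0028, hummus $0.0059.
Take 3 servings of peanut butter: +654.0 mg potassium for $0.75 (total $0.75, still need 695.0 mg).
Take 1.931 servings of kale: +695.0 mg potassium for $1.93 (total $2.68, still need 0.0 mg).
Greedy by cheapest-per-mg is optimal for a single linear constraint, so the minimum cost is $2.68.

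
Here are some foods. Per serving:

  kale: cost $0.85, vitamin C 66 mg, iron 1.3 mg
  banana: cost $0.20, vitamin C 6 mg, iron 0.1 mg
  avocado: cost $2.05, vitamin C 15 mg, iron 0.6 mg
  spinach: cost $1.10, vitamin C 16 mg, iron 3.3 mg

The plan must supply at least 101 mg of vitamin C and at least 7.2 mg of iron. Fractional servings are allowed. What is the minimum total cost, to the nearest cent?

Two binding constraints pin down two serving amounts, so the optimal mix uses at most two foods. The candidates are each food alone (scaled to the tighter of vitamin C/iron) and each pair with both constraints tight.
kale only: max(101/66, 7.2/1.3) = 5.538 servings → $4.71.
banana only: max(101/6, 7.2/0.1) = 72 servings → $14.40.
avocado only: max(101/15, 7.2/0.6) = 12 servings → $24.60.
spinach only: max(101/16, 7.2/3.3) = 6.312 servings → $6.94.
kale + banana with both targets exact would need a negative amount; discard.
kale + avocado with both targets exact would need a negative amount; discard.
kale + spinach with both tight: 1.107 servings and 1.746 servings → $2.86.
banana + avocado with both targets exact would need a negative amount; discard.
banana + spinach with both tight: 11.98 servings and 1.819 servings → $4.40.
avocado + spinach with both tight: 5.466 servings and 1.188 servings → $12.51.
The minimum over all feasible corners is $2.86.

$2.86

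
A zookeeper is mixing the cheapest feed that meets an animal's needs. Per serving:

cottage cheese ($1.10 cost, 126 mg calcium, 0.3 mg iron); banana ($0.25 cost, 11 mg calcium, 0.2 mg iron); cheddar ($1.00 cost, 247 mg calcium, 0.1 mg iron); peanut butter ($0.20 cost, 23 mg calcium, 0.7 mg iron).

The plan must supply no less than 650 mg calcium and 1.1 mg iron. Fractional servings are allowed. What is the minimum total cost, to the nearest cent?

$2.76

At the optimum either one food covers both requirements or two foods hit both targets exactly; no other combination can be cheaper.
cottage cheese only: max(650/126, 1.1/0.3) = 5.159 servings → $5.67.
banana only: max(650/11, 1.1/0.2) = 59.09 servings → $14.77.
cheddar only: max(650/247, 1.1/0.1) = 11 servings → $11.00.
peanut butter only: max(650/23, 1.1/0.7) = 28.26 servings → $5.65.
cottage cheese + banana with both targets exact would need a negative amount; discard.
cottage cheese + cheddar with both tight: 3.361 servings and 0.9171 servings → $4.61.
cottage cheese + peanut butter with both targets exact would need a negative amount; discard.
banana + cheddar with both tight: 4.28 servings and 2.441 servings → $3.51.
banana + peanut butter: the both-tight solution has a negative serving — not a feasible corner.
cheddar + peanut butter with both tight: 2.519 servings and 1.212 servings → $2.76.
Cheapest feasible corner: $2.76.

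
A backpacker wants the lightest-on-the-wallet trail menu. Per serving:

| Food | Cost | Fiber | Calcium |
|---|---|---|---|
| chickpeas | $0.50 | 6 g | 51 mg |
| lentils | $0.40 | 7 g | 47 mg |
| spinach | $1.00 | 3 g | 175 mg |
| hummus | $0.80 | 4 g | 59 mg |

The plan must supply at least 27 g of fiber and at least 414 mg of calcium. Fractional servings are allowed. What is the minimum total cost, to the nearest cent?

$2.79

chickpeas only: max(27/6, 414/51) = 8.118 servings → $4.06.
lentils only: max(27/7, 414/47) = 8.809 servings → $3.52.
spinach only: max(27/3, 414/175) = 9 servings → $9.00.
hummus only: max(27/4, 414/59) = 7.017 servings → $5.61.
chickpeas + lentils: the both-tight solution has a negative serving — not a feasible corner.
chickpeas + spinach with both tight: 3.883 servings and 1.234 servings → $3.18.
chickpeas + hummus: the both-tight solution has a negative serving — not a feasible corner.
lentils + spinach with both tight: 3.213 servings and 1.503 servings → $2.79.
lentils + hummus with both targets exact would need a negative amount; discard.
spinach + hummus with both tight: 0.1205 servings and 6.66 servings → $5.45.
The minimum over all feasible corners is $2.79.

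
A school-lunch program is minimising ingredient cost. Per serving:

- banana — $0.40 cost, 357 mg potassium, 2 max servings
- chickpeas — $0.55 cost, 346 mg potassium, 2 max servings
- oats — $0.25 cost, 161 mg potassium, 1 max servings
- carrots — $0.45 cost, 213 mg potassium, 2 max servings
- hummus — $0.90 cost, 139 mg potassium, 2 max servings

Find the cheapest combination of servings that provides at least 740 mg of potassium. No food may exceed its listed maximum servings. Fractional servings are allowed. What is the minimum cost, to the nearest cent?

Cost per mg of potassium: banana $0.0011, oats $0.0016, chickpeas $0.0016, carrots $0.0021, hummus $0.0065.
Take 2 servings of banana: +714.0 mg potassium for $0.80 (total $0.80, still need 26.0 mg).
Take 0.1615 servings of oats: +26.0 mg potassium for $0.04 (total $0.84, still need 0.0 mg).
Filling from the cheapest source first is optimal under one linear minimum: $0.84.

$0.84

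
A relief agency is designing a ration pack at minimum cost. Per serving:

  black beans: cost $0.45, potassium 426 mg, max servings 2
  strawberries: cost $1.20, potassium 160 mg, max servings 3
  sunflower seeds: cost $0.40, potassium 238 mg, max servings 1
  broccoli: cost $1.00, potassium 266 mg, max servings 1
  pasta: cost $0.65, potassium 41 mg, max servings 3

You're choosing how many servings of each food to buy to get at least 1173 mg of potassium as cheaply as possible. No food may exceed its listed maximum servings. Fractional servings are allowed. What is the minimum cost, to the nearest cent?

$1.61

Cost per mg of potassium: black beans $0.0011, sunflower seeds $0.0017, broccoli $0.0038, strawberries $0.0075, pasta $0.0159.
Take 2 servings of black beans: +852.0 mg potassium for $0.90 (total $0.90, still need 321.0 mg).
Take 1 serving of sunflower seeds: +238.0 mg potassium for $0.40 (total $1.30, still need 83.0 mg).
Take 0.312 servings of broccoli: +83.0 mg potassium for $0.31 (total $1.61, still need 0.0 mg).
Filling from the cheapest source first is optimal under one linear minimum: $1.61.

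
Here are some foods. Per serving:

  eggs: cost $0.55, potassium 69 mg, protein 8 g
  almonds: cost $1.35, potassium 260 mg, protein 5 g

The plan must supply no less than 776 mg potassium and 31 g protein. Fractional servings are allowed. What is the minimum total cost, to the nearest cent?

$4.49

An LP optimum is at a vertex; with two nutrient constraints at most two foods are used. Check each candidate.
eggs only: max(776/69, 31/8) = 11.25 servings → $6.19.
almonds only: max(776/260, 31/5) = 6.2 servings → $8.37.
eggs + almonds with both tight: 2.409 servings and 2.345 servings → $4.49.
The minimum over all feasible corners is $4.49.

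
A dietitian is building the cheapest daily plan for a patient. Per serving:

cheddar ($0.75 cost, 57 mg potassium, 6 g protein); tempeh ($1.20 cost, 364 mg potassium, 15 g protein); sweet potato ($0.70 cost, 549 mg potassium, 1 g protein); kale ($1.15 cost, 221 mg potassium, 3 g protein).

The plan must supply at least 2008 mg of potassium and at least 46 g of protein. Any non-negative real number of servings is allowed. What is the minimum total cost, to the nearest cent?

Compare the cost at each extreme point of the feasible region.
cheddar only: max(2008/57, 46/6) = 35.23 servings → $26.42.
tempeh only: max(2008/364, 46/15) = 5.516 servings → $6.62.
sweet potato only: max(2008/549, 46/1) = 46 servings → $32.20.
kale only: max(2008/221, 46/3) = 15.33 servings → $17.63.
cheddar + tempeh: intersection lies outside the first quadrant.
cheddar + sweet potato with both tight: 7.181 servings and 2.912 servings → $7.42.
cheddar + kale with both tight: 3.586 servings and 8.161 servings → $12.07.
tempeh + sweet potato with both tight: 2.953 servings and 1.699 servings → $4.73.
tempeh + kale with both tight: 1.863 servings and 6.017 servings → $9.16.
sweet potato + kale: the both-tight solution has a negative serving — not a feasible corner.
The minimum over all feasible corners is $4.73.

$4.73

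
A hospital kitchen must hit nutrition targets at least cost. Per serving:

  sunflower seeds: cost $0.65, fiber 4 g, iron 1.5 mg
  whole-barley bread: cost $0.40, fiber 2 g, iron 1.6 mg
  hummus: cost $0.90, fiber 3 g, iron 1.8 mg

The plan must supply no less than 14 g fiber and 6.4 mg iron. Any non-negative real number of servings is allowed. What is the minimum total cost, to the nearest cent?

$2.38

sunflower seeds only: max(14/4, 6.4/1.5) = 4.267 servings → $2.77.
whole-barley bread only: max(14/2, 6.4/1.6) = 7 servings → $2.80.
hummus only: max(14/3, 6.4/1.8) = 4.667 servings → $4.20.
sunflower seeds + whole-barley bread with both tight: 2.824 servings and 1.353 servings → $2.38.
sunflower seeds + hummus with both tight: 2.222 servings and 1.704 servings → $2.98.
whole-barley bread + hummus: the both-tight solution has a negative serving — not a feasible corner.
So the least-cost plan costs $2.38.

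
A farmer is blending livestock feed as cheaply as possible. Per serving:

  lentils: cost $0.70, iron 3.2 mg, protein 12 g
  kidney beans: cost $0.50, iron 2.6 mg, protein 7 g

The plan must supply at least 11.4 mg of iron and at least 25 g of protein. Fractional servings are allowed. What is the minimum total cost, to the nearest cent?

$2.19

The cheapest plan sits at a corner of the feasible region — with two constraints it uses at most two foods.
lentils only: max(11.4/3.2, 25/12) = 3.562 servings → $2.49.
kidney beans only: max(11.4/2.6, 25/7) = 4.385 servings → $2.19.
lentils + kidney beans: intersection lies outside the first quadrant.
Cheapest feasible corner: $2.19.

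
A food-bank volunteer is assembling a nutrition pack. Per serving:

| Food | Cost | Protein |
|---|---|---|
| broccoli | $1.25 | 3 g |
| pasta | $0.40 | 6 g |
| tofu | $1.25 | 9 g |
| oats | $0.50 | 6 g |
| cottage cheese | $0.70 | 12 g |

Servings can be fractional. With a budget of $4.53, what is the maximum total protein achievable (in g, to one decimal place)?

77.7 g

Protein per dollar: cottage cheese 17.14, pasta 15, oats 12, tofu 7.2, broccoli 2.4.
With no serving limits, spend the whole cost allowance on cottage cheese: $4.53 / $0.70 × 12 g = 77.7 g.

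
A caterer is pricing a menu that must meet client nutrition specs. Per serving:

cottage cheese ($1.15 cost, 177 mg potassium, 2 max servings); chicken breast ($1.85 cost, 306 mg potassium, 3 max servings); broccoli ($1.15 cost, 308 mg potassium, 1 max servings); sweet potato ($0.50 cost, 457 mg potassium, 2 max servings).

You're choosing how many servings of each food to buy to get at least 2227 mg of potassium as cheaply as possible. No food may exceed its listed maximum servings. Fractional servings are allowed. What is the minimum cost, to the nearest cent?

$8.27

Cost per mg of potassium: sweet potato $0.0011, broccoli $0.0037, chicken breast $0.0060, cottage cheese $0.0065.
Take 2 servings of sweet potato: +914.0 mg potassium for $1.00 (total $1.00, still need 1313.0 mg).
Take 1 serving of broccoli: +308.0 mg potassium for $1.15 (total $2.15, still need 1005.0 mg).
Take 3 servings of chicken breast: +918.0 mg potassium for $5.55 (total $7.70, still need 87.0 mg).
Take 0.4915 servings of cottage cheese: +87.0 mg potassium for $0.57 (total $8.27, still need 0.0 mg).
Greedy by cheapest-per-mg is optimal for a single linear constraint, so the minimum cost is $8.27.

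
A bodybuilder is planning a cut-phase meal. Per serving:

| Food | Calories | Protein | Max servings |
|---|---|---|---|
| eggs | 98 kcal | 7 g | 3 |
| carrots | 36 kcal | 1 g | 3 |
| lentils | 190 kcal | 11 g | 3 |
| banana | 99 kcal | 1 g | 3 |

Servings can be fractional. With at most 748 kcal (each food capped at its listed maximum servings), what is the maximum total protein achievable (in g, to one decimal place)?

Protein per kcal: eggs 0.07143, lentils 0.05789, carrots 0.02778, banana 0.0101.
Take 3 servings of eggs: uses 294 kcal, +21.0 g protein (running total 21.0 g).
Take 2.389 servings of lentils: uses 454 kcal, +26.3 g protein (running total 47.3 g).
Filling greedily by protein-per-kcal is optimal for one linear limit, giving 47.3 g.

47.3 g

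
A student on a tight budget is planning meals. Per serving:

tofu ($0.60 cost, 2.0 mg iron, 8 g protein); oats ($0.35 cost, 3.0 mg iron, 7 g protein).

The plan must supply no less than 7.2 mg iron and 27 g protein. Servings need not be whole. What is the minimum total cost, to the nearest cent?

$1.35

Check every corner: each single food scaled to meet both minima, and each pair solved so both constraints bind.
tofu only: max(7.2/2.0, 27/8) = 3.6 servings → $2.16.
oats only: max(7.2/3.0, 27/7) = 3.857 servings → $1.35.
tofu + oats with both tight: 3.06 servings and 0.36 servings → $1.96.
So the least-cost plan costs $1.35.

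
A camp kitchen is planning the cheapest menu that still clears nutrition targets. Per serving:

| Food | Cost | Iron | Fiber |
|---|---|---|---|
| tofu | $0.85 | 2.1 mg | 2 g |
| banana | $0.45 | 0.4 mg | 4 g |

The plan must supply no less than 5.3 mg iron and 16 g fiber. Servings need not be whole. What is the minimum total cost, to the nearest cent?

A basic optimal solution has at most two foods positive. Try each food alone and each pair with both targets met exactly.
tofu only: max(5.3/2.1, 16/2) = 8 servings → $6.80.
banana only: max(5.3/0.4, 16/4) = 13.25 servings → $5.96.
tofu + banana with both tight: 1.947 servings and 3.026 servings → $3.02.
So the least-cost plan costs $3.02.

$3.02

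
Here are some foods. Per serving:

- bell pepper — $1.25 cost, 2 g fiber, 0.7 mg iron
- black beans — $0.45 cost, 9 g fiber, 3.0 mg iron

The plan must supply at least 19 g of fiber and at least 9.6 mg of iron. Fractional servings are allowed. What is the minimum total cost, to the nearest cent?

$1.44

An LP optimum is at a vertex; with two nutrient constraints at most two foods are used. Check each candidate.
bell pepper only: max(19/2, 9.6/0.7) = 13.71 servings → $17.14.
black beans only: max(19/9, 9.6/3.0) = 3.2 servings → $1.44.
bell pepper + black beans: the both-tight solution has a negative serving — not a feasible corner.
Cheapest feasible corner: $1.44.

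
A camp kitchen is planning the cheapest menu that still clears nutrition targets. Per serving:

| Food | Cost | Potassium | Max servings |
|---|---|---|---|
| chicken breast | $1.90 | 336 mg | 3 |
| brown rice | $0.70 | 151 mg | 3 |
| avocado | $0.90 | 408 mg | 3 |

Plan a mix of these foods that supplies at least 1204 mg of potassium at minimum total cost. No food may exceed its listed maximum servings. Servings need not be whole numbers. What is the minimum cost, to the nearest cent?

Cost per mg of potassium: avocado $0.0022, brown rice $0.0046, chicken breast $0.0057.
Take 2.951 servings of avocado: +1204.0 mg potassium for $2.66 (total $2.66, still need 0.0 mg).
Greedy by cheapest-per-mg is optimal for a single linear constraint, so the minimum cost is $2.66.

$2.66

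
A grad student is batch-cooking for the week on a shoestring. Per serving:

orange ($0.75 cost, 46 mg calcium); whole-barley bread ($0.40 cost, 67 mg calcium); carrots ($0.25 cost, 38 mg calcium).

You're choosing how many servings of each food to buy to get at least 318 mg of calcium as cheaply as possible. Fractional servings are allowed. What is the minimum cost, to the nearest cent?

$1.90

Cost per mg of calcium: whole-barley bread $0.0060, carrots $0.0066, orange $0.0163.
With no serving limits, use only whole-barley bread: 318 mg / 67 mg = 4.746 servings × $0.40 = $1.90.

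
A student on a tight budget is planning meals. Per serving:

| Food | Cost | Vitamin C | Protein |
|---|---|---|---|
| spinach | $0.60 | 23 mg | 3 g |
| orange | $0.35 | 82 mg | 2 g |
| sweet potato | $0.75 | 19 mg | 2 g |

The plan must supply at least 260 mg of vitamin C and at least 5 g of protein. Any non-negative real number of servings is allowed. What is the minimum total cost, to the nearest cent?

$1.11

Minimising a linear cost over {vitamin C ≥ 260, protein ≥ 5, servings ≥ 0} — the optimum is at a vertex, using one or two foods.
spinach only: max(260/23, 5/3) = 11.3 servings → $6.78.
orange only: max(260/82, 5/2) = 3.171 servings → $1.11.
sweet potato only: max(260/19, 5/2) = 13.68 servings → $10.26.
spinach + orange with both targets exact would need a negative amount; discard.
spinach + sweet potato with both targets exact would need a negative amount; discard.
orange + sweet potato: intersection lies outside the first quadrant.
Cheapest feasible corner: $1.11.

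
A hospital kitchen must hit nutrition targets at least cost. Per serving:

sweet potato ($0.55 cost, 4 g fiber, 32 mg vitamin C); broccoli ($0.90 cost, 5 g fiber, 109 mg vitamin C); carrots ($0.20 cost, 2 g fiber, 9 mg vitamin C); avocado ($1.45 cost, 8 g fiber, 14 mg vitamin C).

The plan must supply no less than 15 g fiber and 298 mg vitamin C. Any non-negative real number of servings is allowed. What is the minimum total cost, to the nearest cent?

$2.57

An LP optimum is at a vertex; with two nutrient constraints at most two foods are used. Check each candidate.
sweet potato only: max(15/4, 298/32) = 9.312 servings → $5.12.
broccoli only: max(15/5, 298/109) = 3 servings → $2.70.
carrots only: max(15/2, 298/9) = 33.11 servings → $6.62.
avocado only: max(15/8, 298/14) = 21.29 servings → $30.86.
sweet potato + broccoli with both tight: 0.5254 servings and 2.58 servings → $2.61.
sweet potato + carrots: the both-tight solution has a negative serving — not a feasible corner.
sweet potato + avocado with both targets exact would need a negative amount; discard.
broccoli + carrots with both tight: 2.665 servings and 0.8382 servings → $2.57.
broccoli + avocado with both tight: 2.711 servings and 0.1808 servings → $2.70.
carrots + avocado with both targets exact would need a negative amount; discard.
Cheapest feasible corner: $2.57.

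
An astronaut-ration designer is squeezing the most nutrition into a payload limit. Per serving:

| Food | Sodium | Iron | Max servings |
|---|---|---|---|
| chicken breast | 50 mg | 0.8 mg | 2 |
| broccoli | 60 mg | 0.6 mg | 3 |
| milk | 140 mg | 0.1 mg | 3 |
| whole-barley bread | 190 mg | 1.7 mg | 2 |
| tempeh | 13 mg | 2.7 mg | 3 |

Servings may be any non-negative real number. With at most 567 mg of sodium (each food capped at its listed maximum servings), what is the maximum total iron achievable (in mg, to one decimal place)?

13.7 mg

Iron per mg sodium: tempeh 0.2077, chicken breast 0.016, broccoli 0.01, whole-barley bread 0.008947, milk 0.0007143.
Take 3 servings of tempeh: uses 39 mg sodium, +8.1 mg iron (running total 8.1 mg).
Take 2 servings of chicken breast: uses 100 mg sodium, +1.6 mg iron (running total 9.7 mg).
Take 3 servings of broccoli: uses 180 mg sodium, +1.8 mg iron (running total 11.5 mg).
Take 1.305 servings of whole-barley bread: uses 248 mg sodium, +2.2 mg iron (running total 13.7 mg).
Greedy by best ratio exhausts the sodium allowance optimally: 13.7 mg.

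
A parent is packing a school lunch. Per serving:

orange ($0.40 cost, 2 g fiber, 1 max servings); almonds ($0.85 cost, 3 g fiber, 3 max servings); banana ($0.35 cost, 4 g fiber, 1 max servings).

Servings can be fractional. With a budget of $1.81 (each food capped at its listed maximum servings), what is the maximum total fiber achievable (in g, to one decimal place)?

Fiber per dollar: banana 11.43, orange 5, almonds 3.529.
Take 1 serving of banana: spends $0.35, +4.0 g fiber (running total 4.0 g).
Take 1 serving of orange: spends $0.40, +2.0 g fiber (running total 6.0 g).
Take 1.247 servings of almonds: spends $1.06, +3.7 g fiber (running total 9.7 g).
Filling greedily by fiber-per-dollar is optimal for one linear limit, giving 9.7 g.

9.7 g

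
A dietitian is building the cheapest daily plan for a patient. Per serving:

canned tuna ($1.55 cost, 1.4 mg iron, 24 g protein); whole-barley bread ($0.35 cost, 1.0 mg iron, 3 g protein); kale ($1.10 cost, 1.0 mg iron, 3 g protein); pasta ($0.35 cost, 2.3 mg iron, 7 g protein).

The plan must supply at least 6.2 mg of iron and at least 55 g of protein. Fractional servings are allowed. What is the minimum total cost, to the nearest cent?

For a min-cost LP with two ≥-constraints, a basic feasible solution has at most two positive variables.
canned tuna only: max(6.2/1.4, 55/24) = 4.429 servings → $6.86.
whole-barley bread only: max(6.2/1.0, 55/3) = 18.33 servings → $6.42.
kale only: max(6.2/1.0, 55/3) = 18.33 servings → $20.17.
pasta only: max(6.2/2.3, 55/7) = 7.857 servings → $2.75.
canned tuna + whole-barley bread with both tight: 1.838 servings and 3.626 servings → $4.12.
canned tuna + kale with both tight: 1.838 servings and 3.626 servings → $6.84.
canned tuna + pasta with both tight: 1.83 servings and 1.581 servings → $3.39.
whole-barley bread + kale (both tight): parallel constraints — no distinct corner.
whole-barley bread + pasta: the both-tight solution has a negative serving — not a feasible corner.
kale + pasta: intersection lies outside the first quadrant.
Cheapest feasible corner: $2.75.

$2.75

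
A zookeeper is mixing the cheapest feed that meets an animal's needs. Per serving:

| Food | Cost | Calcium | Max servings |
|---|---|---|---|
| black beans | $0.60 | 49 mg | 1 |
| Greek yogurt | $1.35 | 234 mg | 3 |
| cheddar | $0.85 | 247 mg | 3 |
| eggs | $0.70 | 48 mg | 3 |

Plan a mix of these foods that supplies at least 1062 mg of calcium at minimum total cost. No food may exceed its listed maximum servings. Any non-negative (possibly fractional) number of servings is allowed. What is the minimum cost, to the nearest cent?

$4.40

Cost per mg of calcium: cheddar $0.0034, Greek yogurt $0.0058, black beans $0.0122, eggs $0.0146.
Take 3 servings of cheddar: +741.0 mg calcium for $2.55 (total $2.55, still need 321.0 mg).
Take 1.372 servings of Greek yogurt: +321.0 mg calcium for $1.85 (total $4.40, still need 0.0 mg).
Filling from the cheapest source first is optimal under one linear minimum: $4.40.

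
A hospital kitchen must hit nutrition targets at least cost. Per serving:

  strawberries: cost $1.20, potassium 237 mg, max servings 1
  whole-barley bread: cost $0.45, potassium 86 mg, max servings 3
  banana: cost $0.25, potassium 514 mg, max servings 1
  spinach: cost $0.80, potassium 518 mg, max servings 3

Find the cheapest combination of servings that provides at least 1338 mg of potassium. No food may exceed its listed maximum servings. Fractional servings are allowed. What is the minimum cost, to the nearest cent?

$1.52

Cost per mg of potassium: banana $0.0005, spinach $0.0015, strawberries $0.0051, whole-barley bread $0.0052.
Take 1 serving of banana: +514.0 mg potassium for $0.25 (total $0.25, still need 824.0 mg).
Take 1.591 servings of spinach: +824.0 mg potassium for $1.27 (total $1.52, still need 0.0 mg).
Greedy by cheapest-per-mg is optimal for a single linear constraint, so the minimum cost is $1.52.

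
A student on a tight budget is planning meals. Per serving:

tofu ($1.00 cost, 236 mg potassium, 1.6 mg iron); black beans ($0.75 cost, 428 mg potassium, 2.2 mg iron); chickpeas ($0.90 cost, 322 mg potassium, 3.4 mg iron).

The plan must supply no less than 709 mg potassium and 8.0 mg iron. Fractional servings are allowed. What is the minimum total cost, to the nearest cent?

This is a tiny linear program; its minimum lies at a vertex of the feasible set. List the vertices and price them.
tofu only: max(709/236, 8.0/1.6) = 5 servings → $5.00.
black beans only: max(709/428, 8.0/2.2) = 3.636 servings → $2.73.
chickpeas only: max(709/322, 8.0/3.4) = 2.353 servings → $2.12.
tofu + black beans: intersection lies outside the first quadrant.
tofu + chickpeas: intersection lies outside the first quadrant.
black beans + chickpeas with both targets exact would need a negative amount; discard.
The minimum over all feasible corners is $2.12.

$2.12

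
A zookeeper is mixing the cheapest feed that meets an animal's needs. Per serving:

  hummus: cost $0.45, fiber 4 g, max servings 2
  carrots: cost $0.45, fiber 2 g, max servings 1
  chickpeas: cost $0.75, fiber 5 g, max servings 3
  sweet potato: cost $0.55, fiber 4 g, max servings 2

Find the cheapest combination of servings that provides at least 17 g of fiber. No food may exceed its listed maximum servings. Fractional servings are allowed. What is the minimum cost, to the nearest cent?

Cost per g of fiber: hummus $0.1125, sweet potato $0.1375, chickpeas $0.1500, carrots $0.2250.
Take 2 servings of hummus: +8.0 g fiber for $0.90 (total $0.90, still need 9.0 g).
Take 2 servings of sweet potato: +8.0 g fiber for $1.10 (total $2.00, still need 1.0 g).
Take 0.2 servings of chickpeas: +1.0 g fiber for $0.15 (total $2.15, still need 0.0 g).
Greedy by cheapest-per-g is optimal for a single linear constraint, so the minimum cost is $2.15.

$2.15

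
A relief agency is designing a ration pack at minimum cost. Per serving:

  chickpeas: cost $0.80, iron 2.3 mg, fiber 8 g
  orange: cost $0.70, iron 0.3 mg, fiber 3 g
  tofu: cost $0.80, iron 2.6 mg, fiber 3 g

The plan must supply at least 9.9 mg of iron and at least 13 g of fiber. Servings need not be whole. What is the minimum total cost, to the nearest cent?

For a min-cost LP with two ≥-constraints, a basic feasible solution has at most two positive variables.
chickpeas only: max(9.9/2.3, 13/8) = 4.304 servings → $3.44.
orange only: max(9.9/0.3, 13/3) = 33 servings → $23.10.
tofu only: max(9.9/2.6, 13/3) = 4.333 servings → $3.47.
chickpeas + orange: intersection lies outside the first quadrant.
chickpeas + tofu with both tight: 0.295 servings and 3.547 servings → $3.07.
orange + tofu with both tight: 0.5942 servings and 3.739 servings → $3.41.
So the least-cost plan costs $3.07.

$3.07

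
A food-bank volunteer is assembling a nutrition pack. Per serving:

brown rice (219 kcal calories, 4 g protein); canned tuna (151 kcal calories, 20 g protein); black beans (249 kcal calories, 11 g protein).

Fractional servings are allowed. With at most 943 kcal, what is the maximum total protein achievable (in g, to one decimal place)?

124.9 g

Protein per kcal: canned tuna 0.1325, black beans 0.04418, brown rice 0.01826.
With no serving limits, spend the whole calories allowance on canned tuna: 943 kcal / 151 kcal × 20 g = 124.9 g.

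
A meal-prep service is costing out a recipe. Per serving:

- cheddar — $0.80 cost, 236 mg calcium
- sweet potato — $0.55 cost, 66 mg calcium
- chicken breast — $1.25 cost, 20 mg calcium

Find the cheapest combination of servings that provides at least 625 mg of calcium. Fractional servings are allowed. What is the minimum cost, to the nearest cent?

Cost per mg of calcium: cheddar $0.0034, sweet potato $0.0083, chicken breast $0.0625.
With no serving limits, use only cheddar: 625 mg / 236 mg = 2.648 servings × $0.80 = $2.12.

$2.12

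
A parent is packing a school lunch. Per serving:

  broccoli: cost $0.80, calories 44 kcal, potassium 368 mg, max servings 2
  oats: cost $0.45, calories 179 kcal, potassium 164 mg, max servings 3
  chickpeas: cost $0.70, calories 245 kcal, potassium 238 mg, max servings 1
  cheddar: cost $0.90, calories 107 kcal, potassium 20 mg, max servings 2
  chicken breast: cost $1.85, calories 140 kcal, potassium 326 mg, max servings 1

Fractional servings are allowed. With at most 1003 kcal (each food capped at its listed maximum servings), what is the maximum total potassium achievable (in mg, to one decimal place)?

Potassium per kcal: broccoli 8.364, chicken breast 2.329, chickpeas 0.9714, oats 0.9162, cheddar 0.1869.
Take 2 servings of broccoli: uses 88 kcal, +736.0 mg potassium (running total 736.0 mg).
Take 1 serving of chicken breast: uses 140 kcal, +326.0 mg potassium (running total 1062.0 mg).
Take 1 serving of chickpeas: uses 245 kcal, +238.0 mg potassium (running total 1300.0 mg).
Take 2.961 servings of oats: uses 530 kcal, +485.6 mg potassium (running total 1785.6 mg).
Filling greedily by potassium-per-kcal is optimal for one linear limit, giving 1785.6 mg.

1785.6 mg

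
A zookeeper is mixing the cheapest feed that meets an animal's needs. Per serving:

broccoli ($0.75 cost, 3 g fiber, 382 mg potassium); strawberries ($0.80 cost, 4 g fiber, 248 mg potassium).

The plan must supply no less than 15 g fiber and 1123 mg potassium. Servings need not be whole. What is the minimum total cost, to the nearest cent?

$3.15

Compare the cost at each extreme point of the feasible region.
broccoli only: max(15/3, 1123/382) = 5 servings → $3.75.
strawberries only: max(15/4, 1123/248) = 4.528 servings → $3.62.
broccoli + strawberries with both tight: 0.9847 servings and 3.011 servings → $3.15.
The minimum over all feasible corners is $3.15.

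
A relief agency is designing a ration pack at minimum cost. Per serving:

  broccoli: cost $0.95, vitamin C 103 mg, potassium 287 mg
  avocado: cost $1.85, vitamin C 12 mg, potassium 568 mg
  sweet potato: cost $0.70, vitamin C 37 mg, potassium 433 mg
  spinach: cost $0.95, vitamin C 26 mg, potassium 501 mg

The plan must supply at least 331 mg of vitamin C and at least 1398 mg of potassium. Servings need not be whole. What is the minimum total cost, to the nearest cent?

Compare the cost at each extreme point of the feasible region.
broccoli only: max(331/103, 1398/287) = 4.871 servings → $4.63.
avocado only: max(331/12, 1398/568) = 27.58 servings → $51.03.
sweet potato only: max(331/37, 1398/433) = 8.946 servings → $6.26.
spinach only: max(331/26, 1398/501) = 12.73 servings → $12.09.
broccoli + avocado with both tight: 3.11 servings and 0.8899 servings → $4.60.
broccoli + sweet potato with both tight: 2.696 servings and 1.442 servings → $3.57.
broccoli + spinach with both tight: 2.933 servings and 1.11 servings → $3.84.
avocado + sweet potato: the both-tight solution has a negative serving — not a feasible corner.
avocado + spinach: intersection lies outside the first quadrant.
sweet potato + spinach: the both-tight solution has a negative serving — not a feasible corner.
The minimum over all feasible corners is $3.57.

$3.57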